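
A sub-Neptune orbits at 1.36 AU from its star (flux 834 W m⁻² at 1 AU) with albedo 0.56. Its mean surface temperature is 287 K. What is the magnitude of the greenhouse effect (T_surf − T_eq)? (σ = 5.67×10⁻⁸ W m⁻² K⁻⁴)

S = 834/1.36² = 450.9 W m⁻².
T_eq = [S(1−A)/(4σ)]^(1/4) = [450.9×0.44/(4×5.67×10⁻⁸)]^(1/4) = 172.0 K.
ΔT = T_surf − T_eq = 287 − 172.0.

ΔT ≈ 115.0 K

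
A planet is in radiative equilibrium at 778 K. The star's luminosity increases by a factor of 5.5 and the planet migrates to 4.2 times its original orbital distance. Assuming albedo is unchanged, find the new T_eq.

T_eq ∝ L^(1/4) · d^(−1/2).
T′ = 778 × 5.5^(1/4) / 4.2^(1/2) = 581 K.

T_eq ≈ 581 K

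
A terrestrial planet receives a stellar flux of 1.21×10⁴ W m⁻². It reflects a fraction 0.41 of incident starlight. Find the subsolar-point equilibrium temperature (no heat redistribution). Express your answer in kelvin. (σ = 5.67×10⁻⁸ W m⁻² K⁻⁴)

T_ss ≈ 596 K

At the subsolar point the surface absorbs S(1−A) and emits σT⁴ per unit area — no factor of 4, since only the local patch is in balance.
T = [1.21×10⁴ × 0.59 / 5.67×10⁻⁸]^(1/4) = (1.26×10¹¹)^(1/4) = 596 K.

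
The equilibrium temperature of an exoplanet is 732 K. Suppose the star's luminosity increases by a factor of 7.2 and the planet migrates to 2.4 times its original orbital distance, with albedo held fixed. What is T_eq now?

T_eq ∝ L^(1/4) · d^(−1/2).
T′ = 732 × 7.2^(1/4) / 2.4^(1/2) = 774 K.

T_eq ≈ 774 K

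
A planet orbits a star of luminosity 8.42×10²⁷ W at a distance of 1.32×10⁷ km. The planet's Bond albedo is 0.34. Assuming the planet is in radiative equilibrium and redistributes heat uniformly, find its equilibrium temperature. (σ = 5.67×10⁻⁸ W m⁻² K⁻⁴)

d = 1.32×10⁷ km = 1.32×10¹⁰ m.
Flux: S = L/(4πd²) = 8.42×10²⁷/(4π×(1.32×10¹⁰)²) = 3.85×10⁶ W m⁻².
Energy balance: absorbed = emitted ⇒ πR²·S(1−A) = 4πR²·σT_eq⁴, so T_eq⁴ = S(1−A)/(4σ).
T_eq = [3.85×10⁶ × 0.66 / (4 × 5.67×10⁻⁸)]^(1/4) = (1.12×10¹³)^(1/4) = 1830 K.

T_eq ≈ 1830 K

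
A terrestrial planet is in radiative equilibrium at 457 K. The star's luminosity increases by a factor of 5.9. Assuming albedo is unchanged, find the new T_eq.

T_eq ≈ 712 K

T_eq ∝ L^(1/4) · d^(−1/2).
T′ = 457 × 5.9^(1/4) = 712 K.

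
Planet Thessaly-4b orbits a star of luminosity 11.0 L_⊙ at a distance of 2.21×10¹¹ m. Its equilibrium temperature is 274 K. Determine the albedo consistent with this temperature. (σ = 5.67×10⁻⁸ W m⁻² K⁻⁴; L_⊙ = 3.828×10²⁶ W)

A ≈ 0.81

L = 11.0 × 3.828×10²⁶ = 4.21×10²⁷ W.
Flux: S = L/(4πd²) = 4.21×10²⁷/(4π×(2.21×10¹¹)²) = 6860 W m⁻².
From T_eq⁴ = S(1−A)/(4σ): 1−A = 4σT_eq⁴/S.
1−A = 4 × 5.67×10⁻⁸ × (274)⁴ / 6860 = 0.186.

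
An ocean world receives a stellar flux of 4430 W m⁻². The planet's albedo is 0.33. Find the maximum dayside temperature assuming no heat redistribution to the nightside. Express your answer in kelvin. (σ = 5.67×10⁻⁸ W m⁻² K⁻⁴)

With no redistribution each surface element balances locally: S(1−A) = σT⁴.
T = [4430 × 0.67 / 5.67×10⁻⁸]^(1/4) = (5.23×10¹⁰)^(1/4) = 478 K.

T_ss ≈ 478 K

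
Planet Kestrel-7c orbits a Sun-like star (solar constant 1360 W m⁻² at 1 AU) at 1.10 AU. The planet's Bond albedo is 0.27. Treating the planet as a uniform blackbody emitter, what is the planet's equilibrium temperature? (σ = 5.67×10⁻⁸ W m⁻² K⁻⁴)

T_eq ≈ 245 K

Flux at 1.10 AU: S = 1360/1.10² = 1120 W m⁻².
Energy balance: absorbed = emitted ⇒ πR²·S(1−A) = 4πR²·σT_eq⁴, so T_eq⁴ = S(1−A)/(4σ).
T_eq = [1120 × 0.73 / (4 × 5.67×10⁻⁸)]^(1/4) = (3.62×10⁹)^(1/4) = 245 K.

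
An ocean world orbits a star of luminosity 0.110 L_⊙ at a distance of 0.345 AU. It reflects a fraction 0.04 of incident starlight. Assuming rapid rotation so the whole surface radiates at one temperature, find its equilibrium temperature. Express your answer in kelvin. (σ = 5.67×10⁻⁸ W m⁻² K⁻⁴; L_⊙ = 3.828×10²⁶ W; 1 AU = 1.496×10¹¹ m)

T_eq ≈ 270 K

d = 0.345 AU = 5.16×10¹⁰ m.
L = 0.110 × 3.828×10²⁶ = 4.21×10²⁵ W.
Flux: S = L/(4πd²) = 4.21×10²⁵/(4π×(5.16×10¹⁰)²) = 1260 W m⁻².
Energy balance: absorbed = emitted ⇒ πR²·S(1−A) = 4πR²·σT_eq⁴, so T_eq⁴ = S(1−A)/(4σ).
T_eq = [1260 × 0.96 / (4 × 5.67×10⁻⁸)]^(1/4) = (5.32×10⁹)^(1/4) = 270 K.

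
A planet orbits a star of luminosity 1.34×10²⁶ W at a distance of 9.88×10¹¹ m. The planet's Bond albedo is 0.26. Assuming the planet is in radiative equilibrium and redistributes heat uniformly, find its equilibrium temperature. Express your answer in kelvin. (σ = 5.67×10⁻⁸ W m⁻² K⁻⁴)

T_eq ≈ 77.3 K

Flux: S = L/(4πd²) = 1.34×10²⁶/(4π×(9.88×10¹¹)²) = 10.9 W m⁻².
Energy balance: absorbed = emitted ⇒ πR²·S(1−A) = 4πR²·σT_eq⁴, so T_eq⁴ = S(1−A)/(4σ).
T_eq = [10.9 × 0.74 / (4 × 5.67×10⁻⁸)]^(1/4) = (3.56×10⁷)^(1/4) = 77.3 K.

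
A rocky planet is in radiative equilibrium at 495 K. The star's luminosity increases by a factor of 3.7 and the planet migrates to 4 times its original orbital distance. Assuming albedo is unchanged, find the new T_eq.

T_eq ≈ 343 K

T_eq ∝ L^(1/4) · d^(−1/2).
T′ = 495 × 3.7^(1/4) / 4^(1/2) = 343 K.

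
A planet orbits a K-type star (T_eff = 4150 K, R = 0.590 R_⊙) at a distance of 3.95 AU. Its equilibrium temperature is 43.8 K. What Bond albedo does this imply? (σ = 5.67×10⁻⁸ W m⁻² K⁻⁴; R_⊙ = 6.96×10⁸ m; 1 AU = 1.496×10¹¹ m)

A ≈ 0.90

R_⋆ = 0.590 × 6.96×10⁸ = 4.11×10⁸ m.
d = 3.95 AU = 5.91×10¹¹ m.
L = 4πR_⋆²σT_⋆⁴ = 4π(4.11×10⁸)² × 5.67×10⁻⁸ × (4150)⁴ = 3.56×10²⁵ W.
S = L/(4πd²) = 8.12 W m⁻².
From T_eq⁴ = S(1−A)/(4σ): 1−A = 4σT_eq⁴/S.
1−A = 4 × 5.67×10⁻⁸ × (43.8)⁴ / 8.12 = 0.103.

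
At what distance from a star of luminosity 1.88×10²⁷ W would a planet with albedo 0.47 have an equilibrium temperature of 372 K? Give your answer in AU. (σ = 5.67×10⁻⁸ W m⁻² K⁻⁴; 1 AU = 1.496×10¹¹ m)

d ≈ 0.903 AU

From T_eq⁴ = L(1−A)/(16πσd²): d = √[L(1−A)/(16πσT_eq⁴)].
d = √[1.88×10²⁷ × 0.53 / (16π × 5.67×10⁻⁸ × (372)⁴)] = 1.35×10¹¹ m = 0.903 AU.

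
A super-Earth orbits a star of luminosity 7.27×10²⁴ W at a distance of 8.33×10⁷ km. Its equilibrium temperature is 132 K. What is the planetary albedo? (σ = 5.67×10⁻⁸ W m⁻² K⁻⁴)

A ≈ 0.17

d = 8.33×10⁷ km = 8.33×10¹⁰ m.
Flux: S = L/(4πd²) = 7.27×10²⁴/(4π×(8.33×10¹⁰)²) = 83.4 W m⁻².
From T_eq⁴ = S(1−A)/(4σ): 1−A = 4σT_eq⁴/S.
1−A = 4 × 5.67×10⁻⁸ × (132)⁴ / 83.4 = 0.826.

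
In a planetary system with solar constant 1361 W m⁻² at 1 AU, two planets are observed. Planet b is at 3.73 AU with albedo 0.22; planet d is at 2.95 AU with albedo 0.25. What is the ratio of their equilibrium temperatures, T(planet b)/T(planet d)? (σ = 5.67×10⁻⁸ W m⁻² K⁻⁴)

T_eq = [S₀(1−A)/(4σd²)]^(1/4), so T ∝ (1−A)^(1/4) / √d.
T₁ = [1361×0.78/(4×5.67×10⁻⁸×3.73²)]^(1/4) = 135.43 K.
T₂ = [1361×0.75/(4×5.67×10⁻⁸×2.95²)]^(1/4) = 150.80 K.

T₁/T₂ ≈ 0.898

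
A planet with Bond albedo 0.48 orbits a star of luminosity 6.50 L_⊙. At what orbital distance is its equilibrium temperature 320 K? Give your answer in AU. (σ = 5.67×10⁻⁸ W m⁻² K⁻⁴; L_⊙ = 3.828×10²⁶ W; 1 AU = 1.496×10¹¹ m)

L = 6.50 × 3.828×10²⁶ = 2.49×10²⁷ W.
From T_eq⁴ = L(1−A)/(16πσd²): d = √[L(1−A)/(16πσT_eq⁴)].
d = √[2.49×10²⁷ × 0.52 / (16π × 5.67×10⁻⁸ × (320)⁴)] = 2.08×10¹¹ m = 1.39 AU.

d ≈ 1.39 AU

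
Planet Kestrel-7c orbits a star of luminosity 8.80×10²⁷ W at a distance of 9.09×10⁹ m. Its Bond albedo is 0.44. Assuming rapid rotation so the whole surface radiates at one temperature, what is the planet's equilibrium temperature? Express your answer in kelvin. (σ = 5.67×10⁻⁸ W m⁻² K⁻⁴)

Flux: S = L/(4πd²) = 8.80×10²⁷/(4π×(9.09×10⁹)²) = 8.48×10⁶ W m⁻².
Energy balance: absorbed = emitted ⇒ πR²·S(1−A) = 4πR²·σT_eq⁴, so T_eq⁴ = S(1−A)/(4σ).
T_eq = [8.48×10⁶ × 0.56 / (4 × 5.67×10⁻⁸)]^(1/4) = (2.09×10¹³)^(1/4) = 2140 K.

T_eq ≈ 2140 K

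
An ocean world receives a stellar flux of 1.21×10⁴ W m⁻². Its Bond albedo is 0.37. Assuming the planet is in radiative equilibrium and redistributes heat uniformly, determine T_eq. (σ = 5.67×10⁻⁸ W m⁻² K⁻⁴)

Energy balance: absorbed = emitted ⇒ πR²·S(1−A) = 4πR²·σT_eq⁴, so T_eq⁴ = S(1−A)/(4σ).
T_eq = [1.21×10⁴ × 0.63 / (4 × 5.67×10⁻⁸)]^(1/4) = (3.36×10¹⁰)^(1/4) = 428 K.

T_eq ≈ 428 K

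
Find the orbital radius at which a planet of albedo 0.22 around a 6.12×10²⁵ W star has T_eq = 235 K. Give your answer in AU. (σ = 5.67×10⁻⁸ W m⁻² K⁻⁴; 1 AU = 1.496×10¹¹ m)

From T_eq⁴ = L(1−A)/(16πσd²): d = √[L(1−A)/(16πσT_eq⁴)].
d = √[6.12×10²⁵ × 0.78 / (16π × 5.67×10⁻⁸ × (235)⁴)] = 7.41×10¹⁰ m = 0.495 AU.

d ≈ 0.495 AU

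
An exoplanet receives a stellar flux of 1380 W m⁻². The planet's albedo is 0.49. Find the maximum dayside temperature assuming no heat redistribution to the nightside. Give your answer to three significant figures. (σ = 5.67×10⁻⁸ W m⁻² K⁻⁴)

T_ss ≈ 334 K

With no redistribution each surface element balances locally: S(1−A) = σT⁴.
T = [1380 × 0.51 / 5.67×10⁻⁸]^(1/4) = (1.24×10¹⁰)^(1/4) = 334 K.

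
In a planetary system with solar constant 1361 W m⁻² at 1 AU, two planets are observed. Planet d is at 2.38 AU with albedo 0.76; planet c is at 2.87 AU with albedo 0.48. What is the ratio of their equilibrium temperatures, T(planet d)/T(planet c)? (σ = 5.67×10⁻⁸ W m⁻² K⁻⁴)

T_eq = [S₀(1−A)/(4σd²)]^(1/4), so T ∝ (1−A)^(1/4) / √d.
T₁ = [1361×0.24/(4×5.67×10⁻⁸×2.38²)]^(1/4) = 126.28 K.
T₂ = [1361×0.52/(4×5.67×10⁻⁸×2.87²)]^(1/4) = 139.51 K.

T₁/T₂ ≈ 0.905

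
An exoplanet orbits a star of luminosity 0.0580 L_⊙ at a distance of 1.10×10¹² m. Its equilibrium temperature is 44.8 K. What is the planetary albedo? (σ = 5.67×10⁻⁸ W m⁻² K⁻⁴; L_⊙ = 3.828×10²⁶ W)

L = 0.0580 × 3.828×10²⁶ = 2.22×10²⁵ W.
Flux: S = L/(4πd²) = 2.22×10²⁵/(4π×(1.10×10¹²)²) = 1.46 W m⁻².
From T_eq⁴ = S(1−A)/(4σ): 1−A = 4σT_eq⁴/S.
1−A = 4 × 5.67×10⁻⁸ × (44.8)⁴ / 1.46 = 0.626.

A ≈ 0.37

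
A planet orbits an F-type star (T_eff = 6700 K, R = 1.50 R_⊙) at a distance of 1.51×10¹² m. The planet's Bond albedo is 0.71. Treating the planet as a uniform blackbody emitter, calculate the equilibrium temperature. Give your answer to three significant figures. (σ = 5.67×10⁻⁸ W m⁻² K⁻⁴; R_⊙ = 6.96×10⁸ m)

T_eq ≈ 91.4 K

R_⋆ = 1.50 × 6.96×10⁸ = 1.04×10⁹ m.
L = 4πR_⋆²σT_⋆⁴ = 4π(1.04×10⁹)² × 5.67×10⁻⁸ × (6700)⁴ = 1.56×10²⁷ W.
S = L/(4πd²) = 54.6 W m⁻².
Energy balance: absorbed = emitted ⇒ πR²·S(1−A) = 4πR²·σT_eq⁴, so T_eq⁴ = S(1−A)/(4σ).
T_eq = [54.6 × 0.29 / (4 × 5.67×10⁻⁸)]^(1/4) = (6.98×10⁷)^(1/4) = 91.4 K.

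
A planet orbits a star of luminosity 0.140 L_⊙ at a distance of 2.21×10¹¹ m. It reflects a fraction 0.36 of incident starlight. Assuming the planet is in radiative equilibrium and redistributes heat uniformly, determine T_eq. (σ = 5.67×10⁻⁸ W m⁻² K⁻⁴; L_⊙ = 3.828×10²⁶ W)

L = 0.140 × 3.828×10²⁶ = 5.36×10²⁵ W.
Flux: S = L/(4πd²) = 5.36×10²⁵/(4π×(2.21×10¹¹)²) = 87.3 W m⁻².
Energy balance: absorbed = emitted ⇒ πR²·S(1−A) = 4πR²·σT_eq⁴, so T_eq⁴ = S(1−A)/(4σ).
T_eq = [87.3 × 0.64 / (4 × 5.67×10⁻⁸)]^(1/4) = (2.46×10⁸)^(1/4) = 125 K.

T_eq ≈ 125 K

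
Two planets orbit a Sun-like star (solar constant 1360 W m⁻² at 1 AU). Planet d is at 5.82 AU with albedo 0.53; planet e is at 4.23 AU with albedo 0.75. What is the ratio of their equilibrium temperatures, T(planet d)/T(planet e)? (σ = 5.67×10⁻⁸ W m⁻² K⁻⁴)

T_eq = [S₀(1−A)/(4σd²)]^(1/4), so T ∝ (1−A)^(1/4) / √d.
T₁ = [1360×0.47/(4×5.67×10⁻⁸×5.82²)]^(1/4) = 95.51 K.
T₂ = [1360×0.25/(4×5.67×10⁻⁸×4.23²)]^(1/4) = 95.67 K.

T₁/T₂ ≈ 0.998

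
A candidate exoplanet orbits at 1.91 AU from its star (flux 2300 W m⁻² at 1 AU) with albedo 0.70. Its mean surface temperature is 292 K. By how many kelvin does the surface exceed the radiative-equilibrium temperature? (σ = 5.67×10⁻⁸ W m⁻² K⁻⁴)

ΔT ≈ 122.1 K

S = 2300/1.91² = 630.5 W m⁻².
T_eq = [S(1−A)/(4σ)]^(1/4) = [630.5×0.30/(4×5.67×10⁻⁸)]^(1/4) = 169.9 K.
ΔT = T_surf − T_eq = 292 − 169.9.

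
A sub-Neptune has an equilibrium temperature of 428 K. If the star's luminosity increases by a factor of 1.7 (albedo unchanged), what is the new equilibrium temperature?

T_eq ∝ L^(1/4) · d^(−1/2).
T′ = 428 × 1.7^(1/4) = 489 K.

T_eq ≈ 489 K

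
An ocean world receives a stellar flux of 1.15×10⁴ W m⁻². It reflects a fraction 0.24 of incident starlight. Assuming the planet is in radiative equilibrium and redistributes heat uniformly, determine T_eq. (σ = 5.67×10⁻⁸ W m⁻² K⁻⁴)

Energy balance: absorbed = emitted ⇒ πR²·S(1−A) = 4πR²·σT_eq⁴, so T_eq⁴ = S(1−A)/(4σ).
T_eq = [1.15×10⁴ × 0.76 / (4 × 5.67×10⁻⁸)]^(1/4) = (3.85×10¹⁰)^(1/4) = 443 K.

T_eq ≈ 443 K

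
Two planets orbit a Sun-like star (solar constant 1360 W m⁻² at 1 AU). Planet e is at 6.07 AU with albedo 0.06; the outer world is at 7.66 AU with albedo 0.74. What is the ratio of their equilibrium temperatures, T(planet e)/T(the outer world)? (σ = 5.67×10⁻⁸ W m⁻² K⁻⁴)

T_eq = [S₀(1−A)/(4σd²)]^(1/4), so T ∝ (1−A)^(1/4) / √d.
T₁ = [1360×0.94/(4×5.67×10⁻⁸×6.07²)]^(1/4) = 111.21 K.
T₂ = [1360×0.26/(4×5.67×10⁻⁸×7.66²)]^(1/4) = 71.80 K.

T₁/T₂ ≈ 1.549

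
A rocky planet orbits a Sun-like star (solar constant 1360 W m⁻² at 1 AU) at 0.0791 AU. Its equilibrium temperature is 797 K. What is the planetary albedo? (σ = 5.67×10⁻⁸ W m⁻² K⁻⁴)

A ≈ 0.58

Flux at 0.0791 AU: S = 1360/0.0791² = 2.17×10⁵ W m⁻².
From T_eq⁴ = S(1−A)/(4σ): 1−A = 4σT_eq⁴/S.
1−A = 4 × 5.67×10⁻⁸ × (797)⁴ / 2.17×10⁵ = 0.421.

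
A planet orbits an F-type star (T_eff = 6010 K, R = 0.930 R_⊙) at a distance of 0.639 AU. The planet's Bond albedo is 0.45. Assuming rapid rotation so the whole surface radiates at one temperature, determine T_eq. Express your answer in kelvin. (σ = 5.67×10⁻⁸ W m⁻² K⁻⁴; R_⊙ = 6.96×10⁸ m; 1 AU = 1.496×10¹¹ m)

R_⋆ = 0.930 × 6.96×10⁸ = 6.47×10⁸ m.
d = 0.639 AU = 9.56×10¹⁰ m.
L = 4πR_⋆²σT_⋆⁴ = 4π(6.47×10⁸)² × 5.67×10⁻⁸ × (6010)⁴ = 3.89×10²⁶ W.
S = L/(4πd²) = 3390 W m⁻².
Energy balance: absorbed = emitted ⇒ πR²·S(1−A) = 4πR²·σT_eq⁴, so T_eq⁴ = S(1−A)/(4σ).
T_eq = [3390 × 0.55 / (4 × 5.67×10⁻⁸)]^(1/4) = (8.22×10⁹)^(1/4) = 301 K.

T_eq ≈ 301 K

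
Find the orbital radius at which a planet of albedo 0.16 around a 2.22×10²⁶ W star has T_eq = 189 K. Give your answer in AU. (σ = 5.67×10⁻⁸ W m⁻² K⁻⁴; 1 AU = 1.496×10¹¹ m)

From T_eq⁴ = L(1−A)/(16πσd²): d = √[L(1−A)/(16πσT_eq⁴)].
d = √[2.22×10²⁶ × 0.84 / (16π × 5.67×10⁻⁸ × (189)⁴)] = 2.26×10¹¹ m = 1.51 AU.

d ≈ 1.51 AU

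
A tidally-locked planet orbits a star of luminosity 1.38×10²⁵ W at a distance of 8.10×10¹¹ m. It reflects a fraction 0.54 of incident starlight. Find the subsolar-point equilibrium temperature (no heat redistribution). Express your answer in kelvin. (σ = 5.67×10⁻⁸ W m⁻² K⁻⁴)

T_ss ≈ 60.7 K

Flux: S = L/(4πd²) = 1.38×10²⁵/(4π×(8.10×10¹¹)²) = 1.67 W m⁻².
At the subsolar point the surface absorbs S(1−A) and emits σT⁴ per unit area — no factor of 4, since only the local patch is in balance.
T = [1.67 × 0.46 / 5.67×10⁻⁸]^(1/4) = (1.36×10⁷)^(1/4) = 60.7 K.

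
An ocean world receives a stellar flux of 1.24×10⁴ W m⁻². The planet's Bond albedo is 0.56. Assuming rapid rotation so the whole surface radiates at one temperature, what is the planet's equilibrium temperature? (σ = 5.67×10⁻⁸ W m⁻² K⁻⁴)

T_eq ≈ 394 K

Energy balance: absorbed = emitted ⇒ πR²·S(1−A) = 4πR²·σT_eq⁴, so T_eq⁴ = S(1−A)/(4σ).
T_eq = [1.24×10⁴ × 0.44 / (4 × 5.67×10⁻⁸)]^(1/4) = (2.41×10¹⁰)^(1/4) = 394 K.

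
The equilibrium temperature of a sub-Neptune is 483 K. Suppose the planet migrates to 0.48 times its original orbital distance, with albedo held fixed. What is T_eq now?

T_eq ∝ L^(1/4) · d^(−1/2).
T′ = 483 / 0.48^(1/2) = 697 K.

T_eq ≈ 697 K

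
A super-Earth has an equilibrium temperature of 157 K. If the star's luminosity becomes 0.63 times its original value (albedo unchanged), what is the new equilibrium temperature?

T_eq ≈ 140 K

T_eq ∝ L^(1/4) · d^(−1/2).
T′ = 157 × 0.63^(1/4) = 140 K.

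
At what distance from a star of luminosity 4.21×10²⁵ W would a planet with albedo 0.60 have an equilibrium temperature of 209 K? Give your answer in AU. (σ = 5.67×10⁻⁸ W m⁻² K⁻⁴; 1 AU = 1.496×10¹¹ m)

From T_eq⁴ = L(1−A)/(16πσd²): d = √[L(1−A)/(16πσT_eq⁴)].
d = √[4.21×10²⁵ × 0.40 / (16π × 5.67×10⁻⁸ × (209)⁴)] = 5.56×10¹⁰ m = 0.372 AU.

d ≈ 0.372 AU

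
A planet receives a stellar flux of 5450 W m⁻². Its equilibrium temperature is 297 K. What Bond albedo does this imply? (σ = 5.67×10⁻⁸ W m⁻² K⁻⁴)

A ≈ 0.68

From T_eq⁴ = S(1−A)/(4σ): 1−A = 4σT_eq⁴/S.
1−A = 4 × 5.67×10⁻⁸ × (297)⁴ / 5450 = 0.324.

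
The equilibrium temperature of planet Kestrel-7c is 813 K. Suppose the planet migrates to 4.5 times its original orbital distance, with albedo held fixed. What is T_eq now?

T_eq ≈ 383 K

T_eq ∝ L^(1/4) · d^(−1/2).
T′ = 813 / 4.5^(1/2) = 383 K.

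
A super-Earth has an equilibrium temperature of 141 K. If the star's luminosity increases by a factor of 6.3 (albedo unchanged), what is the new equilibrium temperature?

T_eq ≈ 223 K

T_eq ∝ L^(1/4) · d^(−1/2).
T′ = 141 × 6.3^(1/4) = 223 K.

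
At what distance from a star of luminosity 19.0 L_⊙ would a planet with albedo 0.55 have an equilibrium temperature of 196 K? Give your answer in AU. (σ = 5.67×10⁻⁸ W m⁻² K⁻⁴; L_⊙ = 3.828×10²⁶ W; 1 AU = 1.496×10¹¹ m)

d ≈ 5.90 AU

L = 19.0 × 3.828×10²⁶ = 7.27×10²⁷ W.
From T_eq⁴ = L(1−A)/(16πσd²): d = √[L(1−A)/(16πσT_eq⁴)].
d = √[7.27×10²⁷ × 0.45 / (16π × 5.67×10⁻⁸ × (196)⁴)] = 8.82×10¹¹ m = 5.90 AU.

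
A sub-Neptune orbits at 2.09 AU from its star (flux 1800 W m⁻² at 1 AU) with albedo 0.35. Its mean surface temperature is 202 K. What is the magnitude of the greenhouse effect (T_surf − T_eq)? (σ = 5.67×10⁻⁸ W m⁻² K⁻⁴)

S = 1800/2.09² = 412.1 W m⁻².
T_eq = [S(1−A)/(4σ)]^(1/4) = [412.1×0.65/(4×5.67×10⁻⁸)]^(1/4) = 185.4 K.
ΔT = T_surf − T_eq = 202 − 185.4.

ΔT ≈ 16.6 K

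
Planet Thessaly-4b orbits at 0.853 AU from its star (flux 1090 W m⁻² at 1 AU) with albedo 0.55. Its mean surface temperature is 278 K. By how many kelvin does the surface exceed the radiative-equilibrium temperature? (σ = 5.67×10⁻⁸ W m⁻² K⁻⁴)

ΔT ≈ 44.5 K

S = 1090/0.853² = 1498 W m⁻².
T_eq = [S(1−A)/(4σ)]^(1/4) = [1498×0.45/(4×5.67×10⁻⁸)]^(1/4) = 233.5 K.
ΔT = T_surf − T_eq = 278 − 233.5.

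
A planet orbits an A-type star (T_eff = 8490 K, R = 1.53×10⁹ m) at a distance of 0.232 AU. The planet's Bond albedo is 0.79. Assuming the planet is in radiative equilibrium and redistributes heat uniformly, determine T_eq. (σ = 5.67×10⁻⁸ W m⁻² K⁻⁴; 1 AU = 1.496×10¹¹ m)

d = 0.232 AU = 3.47×10¹⁰ m.
L = 4πR_⋆²σT_⋆⁴ = 4π(1.53×10⁹)² × 5.67×10⁻⁸ × (8490)⁴ = 8.67×10²⁷ W.
S = L/(4πd²) = 5.72×10⁵ W m⁻².
Energy balance: absorbed = emitted ⇒ πR²·S(1−A) = 4πR²·σT_eq⁴, so T_eq⁴ = S(1−A)/(4σ).
T_eq = [5.72×10⁵ × 0.21 / (4 × 5.67×10⁻⁸)]^(1/4) = (5.30×10¹¹)^(1/4) = 853 K.

T_eq ≈ 853 K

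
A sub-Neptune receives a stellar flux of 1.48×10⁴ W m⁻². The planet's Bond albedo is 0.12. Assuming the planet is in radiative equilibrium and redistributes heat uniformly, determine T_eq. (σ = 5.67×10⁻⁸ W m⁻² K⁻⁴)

T_eq ≈ 490 K

Energy balance: absorbed = emitted ⇒ πR²·S(1−A) = 4πR²·σT_eq⁴, so T_eq⁴ = S(1−A)/(4σ).
T_eq = [1.48×10⁴ × 0.88 / (4 × 5.67×10⁻⁸)]^(1/4) = (5.74×10¹⁰)^(1/4) = 490 K.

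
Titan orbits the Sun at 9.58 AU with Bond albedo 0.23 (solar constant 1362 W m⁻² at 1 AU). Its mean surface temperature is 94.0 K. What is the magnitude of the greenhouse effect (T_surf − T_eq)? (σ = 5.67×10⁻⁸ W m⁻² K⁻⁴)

S = 1362/9.58² = 14.84 W m⁻².
T_eq = [S(1−A)/(4σ)]^(1/4) = [14.84×0.77/(4×5.67×10⁻⁸)]^(1/4) = 84.3 K.
ΔT = T_surf − T_eq = 94 − 84.3.

ΔT ≈ 9.7 K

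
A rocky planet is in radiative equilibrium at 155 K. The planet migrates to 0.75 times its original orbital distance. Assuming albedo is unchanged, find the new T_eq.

T_eq ∝ L^(1/4) · d^(−1/2).
T′ = 155 / 0.75^(1/2) = 179 K.

T_eq ≈ 179 K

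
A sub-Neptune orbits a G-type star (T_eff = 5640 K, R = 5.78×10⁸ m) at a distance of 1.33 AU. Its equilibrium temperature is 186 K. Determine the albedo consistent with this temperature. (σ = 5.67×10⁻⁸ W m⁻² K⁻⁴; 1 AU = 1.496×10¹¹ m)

d = 1.33 AU = 1.99×10¹¹ m.
L = 4πR_⋆²σT_⋆⁴ = 4π(5.78×10⁸)² × 5.67×10⁻⁸ × (5640)⁴ = 2.41×10²⁶ W.
S = L/(4πd²) = 484 W m⁻².
From T_eq⁴ = S(1−A)/(4σ): 1−A = 4σT_eq⁴/S.
1−A = 4 × 5.67×10⁻⁸ × (186)⁴ / 484 = 0.561.

A ≈ 0.44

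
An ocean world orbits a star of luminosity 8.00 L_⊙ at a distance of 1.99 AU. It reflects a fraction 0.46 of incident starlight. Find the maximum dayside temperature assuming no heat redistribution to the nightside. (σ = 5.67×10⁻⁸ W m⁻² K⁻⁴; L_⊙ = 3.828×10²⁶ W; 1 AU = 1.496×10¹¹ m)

T_ss ≈ 402 K

d = 1.99 AU = 2.98×10¹¹ m.
L = 8.00 × 3.828×10²⁶ = 3.06×10²⁷ W.
Flux: S = L/(4πd²) = 3.06×10²⁷/(4π×(2.98×10¹¹)²) = 2750 W m⁻².
With no redistribution each surface element balances locally: S(1−A) = σT⁴.
T = [2750 × 0.54 / 5.67×10⁻⁸]^(1/4) = (2.62×10¹⁰)^(1/4) = 402 K.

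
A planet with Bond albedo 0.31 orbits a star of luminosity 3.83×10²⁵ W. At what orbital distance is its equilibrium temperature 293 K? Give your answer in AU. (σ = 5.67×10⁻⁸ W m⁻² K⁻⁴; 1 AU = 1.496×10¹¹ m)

From T_eq⁴ = L(1−A)/(16πσd²): d = √[L(1−A)/(16πσT_eq⁴)].
d = √[3.83×10²⁵ × 0.69 / (16π × 5.67×10⁻⁸ × (293)⁴)] = 3.55×10¹⁰ m = 0.237 AU.

d ≈ 0.237 AU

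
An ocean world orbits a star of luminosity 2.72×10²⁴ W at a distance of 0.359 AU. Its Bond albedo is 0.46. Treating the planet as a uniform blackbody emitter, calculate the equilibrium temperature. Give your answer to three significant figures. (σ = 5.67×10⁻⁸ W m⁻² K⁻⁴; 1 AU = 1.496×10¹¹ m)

T_eq ≈ 116 K

d = 0.359 AU = 5.37×10¹⁰ m.
Flux: S = L/(4πd²) = 2.72×10²⁴/(4π×(5.37×10¹⁰)²) = 75.0 W m⁻².
Energy balance: absorbed = emitted ⇒ πR²·S(1−A) = 4πR²·σT_eq⁴, so T_eq⁴ = S(1−A)/(4σ).
T_eq = [75.0 × 0.54 / (4 × 5.67×10⁻⁸)]^(1/4) = (1.79×10⁸)^(1/4) = 116 K.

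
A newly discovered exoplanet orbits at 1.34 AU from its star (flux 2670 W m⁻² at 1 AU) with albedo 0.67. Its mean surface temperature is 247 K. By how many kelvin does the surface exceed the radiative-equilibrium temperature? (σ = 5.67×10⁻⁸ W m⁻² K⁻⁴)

S = 2670/1.34² = 1487 W m⁻².
T_eq = [S(1−A)/(4σ)]^(1/4) = [1487×0.33/(4×5.67×10⁻⁸)]^(1/4) = 215.7 K.
ΔT = T_surf − T_eq = 247 − 215.7.

ΔT ≈ 31.3 K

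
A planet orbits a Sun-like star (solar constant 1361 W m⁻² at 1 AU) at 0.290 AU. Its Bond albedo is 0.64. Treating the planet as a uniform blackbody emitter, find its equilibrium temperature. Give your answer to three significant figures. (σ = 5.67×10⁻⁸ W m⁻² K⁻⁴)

Flux at 0.290 AU: S = 1361/0.290² = 1.62×10⁴ W m⁻².
Energy balance: absorbed = emitted ⇒ πR²·S(1−A) = 4πR²·σT_eq⁴, so T_eq⁴ = S(1−A)/(4σ).
T_eq = [1.62×10⁴ × 0.36 / (4 × 5.67×10⁻⁸)]^(1/4) = (2.57×10¹⁰)^(1/4) = 400 K.

T_eq ≈ 400 K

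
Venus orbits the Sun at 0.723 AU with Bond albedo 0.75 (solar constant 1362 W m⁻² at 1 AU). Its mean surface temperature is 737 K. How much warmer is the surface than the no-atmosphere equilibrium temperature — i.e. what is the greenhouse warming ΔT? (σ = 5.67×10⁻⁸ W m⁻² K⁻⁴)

S = 1362/0.723² = 2606 W m⁻².
T_eq = [S(1−A)/(4σ)]^(1/4) = [2606×0.25/(4×5.67×10⁻⁸)]^(1/4) = 231.5 K.
ΔT = T_surf − T_eq = 737 − 231.5.

ΔT ≈ 505.5 K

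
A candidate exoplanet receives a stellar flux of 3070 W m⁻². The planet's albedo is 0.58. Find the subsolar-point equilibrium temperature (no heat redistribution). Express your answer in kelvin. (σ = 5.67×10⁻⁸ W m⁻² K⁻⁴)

T_ss ≈ 388 K

At the subsolar point the surface absorbs S(1−A) and emits σT⁴ per unit area — no factor of 4, since only the local patch is in balance.
T = [3070 × 0.42 / 5.67×10⁻⁸]^(1/4) = (2.27×10¹⁰)^(1/4) = 388 K.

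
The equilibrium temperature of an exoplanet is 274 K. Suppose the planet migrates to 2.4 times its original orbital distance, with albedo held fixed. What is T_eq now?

T_eq ∝ L^(1/4) · d^(−1/2).
T′ = 274 / 2.4^(1/2) = 177 K.

T_eq ≈ 177 K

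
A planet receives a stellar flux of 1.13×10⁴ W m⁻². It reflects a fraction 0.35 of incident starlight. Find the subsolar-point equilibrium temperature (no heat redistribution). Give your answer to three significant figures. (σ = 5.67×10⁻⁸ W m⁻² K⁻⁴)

T_ss ≈ 600 K

At the subsolar point the surface absorbs S(1−A) and emits σT⁴ per unit area — no factor of 4, since only the local patch is in balance.
T = [1.13×10⁴ × 0.65 / 5.67×10⁻⁸]^(1/4) = (1.30×10¹¹)^(1/4) = 600 K.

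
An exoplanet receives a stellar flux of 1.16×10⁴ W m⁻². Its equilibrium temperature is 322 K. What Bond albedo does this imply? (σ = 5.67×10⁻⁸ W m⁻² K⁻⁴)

A ≈ 0.79

From T_eq⁴ = S(1−A)/(4σ): 1−A = 4σT_eq⁴/S.
1−A = 4 × 5.67×10⁻⁸ × (322)⁴ / 1.16×10⁴ = 0.210.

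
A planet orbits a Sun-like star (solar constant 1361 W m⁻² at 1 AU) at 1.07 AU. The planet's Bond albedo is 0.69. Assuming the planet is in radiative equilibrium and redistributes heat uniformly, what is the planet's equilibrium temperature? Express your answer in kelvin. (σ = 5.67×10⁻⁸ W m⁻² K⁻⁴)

Flux at 1.07 AU: S = 1361/1.07² = 1190 W m⁻².
Energy balance: absorbed = emitted ⇒ πR²·S(1−A) = 4πR²·σT_eq⁴, so T_eq⁴ = S(1−A)/(4σ).
T_eq = [1190 × 0.31 / (4 × 5.67×10⁻⁸)]^(1/4) = (1.62×10⁹)^(1/4) = 201 K.

T_eq ≈ 201 K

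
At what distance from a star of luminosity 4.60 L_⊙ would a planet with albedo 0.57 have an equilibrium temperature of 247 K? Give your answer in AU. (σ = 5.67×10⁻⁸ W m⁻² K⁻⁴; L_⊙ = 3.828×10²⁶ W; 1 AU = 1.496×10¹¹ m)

L = 4.60 × 3.828×10²⁶ = 1.76×10²⁷ W.
From T_eq⁴ = L(1−A)/(16πσd²): d = √[L(1−A)/(16πσT_eq⁴)].
d = √[1.76×10²⁷ × 0.43 / (16π × 5.67×10⁻⁸ × (247)⁴)] = 2.67×10¹¹ m = 1.79 AU.

d ≈ 1.79 AU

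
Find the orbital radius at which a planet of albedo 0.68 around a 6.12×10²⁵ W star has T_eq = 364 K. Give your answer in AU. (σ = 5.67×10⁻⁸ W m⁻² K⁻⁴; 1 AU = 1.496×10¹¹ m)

d ≈ 0.132 AU

From T_eq⁴ = L(1−A)/(16πσd²): d = √[L(1−A)/(16πσT_eq⁴)].
d = √[6.12×10²⁵ × 0.32 / (16π × 5.67×10⁻⁸ × (364)⁴)] = 1.98×10¹⁰ m = 0.132 AU.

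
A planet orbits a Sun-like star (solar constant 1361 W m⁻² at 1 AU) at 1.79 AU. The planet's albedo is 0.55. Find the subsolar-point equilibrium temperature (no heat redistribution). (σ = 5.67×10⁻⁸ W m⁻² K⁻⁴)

T_ss ≈ 241 K

Flux at 1.79 AU: S = 1361/1.79² = 425 W m⁻².
At the subsolar point the surface absorbs S(1−A) and emits σT⁴ per unit area — no factor of 4, since only the local patch is in balance.
T = [425 × 0.45 / 5.67×10⁻⁸]^(1/4) = (3.37×10⁹)^(1/4) = 241 K.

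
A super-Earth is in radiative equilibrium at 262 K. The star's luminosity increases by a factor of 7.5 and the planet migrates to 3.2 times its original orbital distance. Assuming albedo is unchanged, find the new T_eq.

T_eq ∝ L^(1/4) · d^(−1/2).
T′ = 262 × 7.5^(1/4) / 3.2^(1/2) = 242 K.

T_eq ≈ 242 K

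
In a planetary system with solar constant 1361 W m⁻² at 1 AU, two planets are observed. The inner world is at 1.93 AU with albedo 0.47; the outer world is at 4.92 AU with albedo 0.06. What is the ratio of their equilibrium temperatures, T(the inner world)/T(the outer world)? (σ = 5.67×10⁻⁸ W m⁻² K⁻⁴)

T₁/T₂ ≈ 1.384

T_eq = [S₀(1−A)/(4σd²)]^(1/4), so T ∝ (1−A)^(1/4) / √d.
T₁ = [1361×0.53/(4×5.67×10⁻⁸×1.93²)]^(1/4) = 170.94 K.
T₂ = [1361×0.94/(4×5.67×10⁻⁸×4.92²)]^(1/4) = 123.55 K.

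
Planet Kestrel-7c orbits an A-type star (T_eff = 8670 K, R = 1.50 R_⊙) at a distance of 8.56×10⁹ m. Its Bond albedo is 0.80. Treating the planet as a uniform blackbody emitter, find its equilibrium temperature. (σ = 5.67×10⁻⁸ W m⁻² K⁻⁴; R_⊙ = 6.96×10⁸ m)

R_⋆ = 1.50 × 6.96×10⁸ = 1.04×10⁹ m.
L = 4πR_⋆²σT_⋆⁴ = 4π(1.04×10⁹)² × 5.67×10⁻⁸ × (8670)⁴ = 4.39×10²⁷ W.
S = L/(4πd²) = 4.77×10⁶ W m⁻².
Energy balance: absorbed = emitted ⇒ πR²·S(1−A) = 4πR²·σT_eq⁴, so T_eq⁴ = S(1−A)/(4σ).
T_eq = [4.77×10⁶ × 0.20 / (4 × 5.67×10⁻⁸)]^(1/4) = (4.20×10¹²)^(1/4) = 1430 K.

T_eq ≈ 1430 K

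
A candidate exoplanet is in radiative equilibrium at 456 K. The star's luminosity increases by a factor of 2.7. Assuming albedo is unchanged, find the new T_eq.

T_eq ∝ L^(1/4) · d^(−1/2).
T′ = 456 × 2.7^(1/4) = 585 K.

T_eq ≈ 585 K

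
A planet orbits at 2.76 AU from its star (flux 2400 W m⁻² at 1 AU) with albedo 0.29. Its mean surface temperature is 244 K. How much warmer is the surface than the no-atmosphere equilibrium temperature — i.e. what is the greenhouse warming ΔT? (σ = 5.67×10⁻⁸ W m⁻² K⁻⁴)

S = 2400/2.76² = 315.1 W m⁻².
T_eq = [S(1−A)/(4σ)]^(1/4) = [315.1×0.71/(4×5.67×10⁻⁸)]^(1/4) = 177.2 K.
ΔT = T_surf − T_eq = 244 − 177.2.

ΔT ≈ 66.8 K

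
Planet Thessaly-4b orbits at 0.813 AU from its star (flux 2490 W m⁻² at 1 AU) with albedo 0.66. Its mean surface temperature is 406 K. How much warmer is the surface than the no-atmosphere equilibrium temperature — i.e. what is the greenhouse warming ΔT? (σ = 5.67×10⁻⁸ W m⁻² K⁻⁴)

ΔT ≈ 131.9 K

S = 2490/0.813² = 3767 W m⁻².
T_eq = [S(1−A)/(4σ)]^(1/4) = [3767×0.34/(4×5.67×10⁻⁸)]^(1/4) = 274.1 K.
ΔT = T_surf − T_eq = 406 − 274.1.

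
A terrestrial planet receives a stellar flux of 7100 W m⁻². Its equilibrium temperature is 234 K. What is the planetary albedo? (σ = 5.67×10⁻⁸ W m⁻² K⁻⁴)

From T_eq⁴ = S(1−A)/(4σ): 1−A = 4σT_eq⁴/S.
1−A = 4 × 5.67×10⁻⁸ × (234)⁴ / 7100 = 0.096.

A ≈ 0.90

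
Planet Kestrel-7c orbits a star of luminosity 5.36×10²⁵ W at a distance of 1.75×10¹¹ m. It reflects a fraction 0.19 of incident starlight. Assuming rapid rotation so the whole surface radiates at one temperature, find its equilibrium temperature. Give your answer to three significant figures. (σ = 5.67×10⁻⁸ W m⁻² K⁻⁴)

Flux: S = L/(4πd²) = 5.36×10²⁵/(4π×(1.75×10¹¹)²) = 139 W m⁻².
Energy balance: absorbed = emitted ⇒ πR²·S(1−A) = 4πR²·σT_eq⁴, so T_eq⁴ = S(1−A)/(4σ).
T_eq = [139 × 0.81 / (4 × 5.67×10⁻⁸)]^(1/4) = (4.97×10⁸)^(1/4) = 149 K.

T_eq ≈ 149 K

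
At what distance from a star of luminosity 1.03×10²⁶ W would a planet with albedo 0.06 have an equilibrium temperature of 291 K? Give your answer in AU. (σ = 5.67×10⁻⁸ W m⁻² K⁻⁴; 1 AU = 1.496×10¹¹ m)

From T_eq⁴ = L(1−A)/(16πσd²): d = √[L(1−A)/(16πσT_eq⁴)].
d = √[1.03×10²⁶ × 0.94 / (16π × 5.67×10⁻⁸ × (291)⁴)] = 6.88×10¹⁰ m = 0.460 AU.

d ≈ 0.460 AU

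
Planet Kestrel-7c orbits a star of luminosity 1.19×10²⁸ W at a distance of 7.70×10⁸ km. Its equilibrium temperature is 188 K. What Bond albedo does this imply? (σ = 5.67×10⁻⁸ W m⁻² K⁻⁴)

A ≈ 0.82

d = 7.70×10⁸ km = 7.70×10¹¹ m.
Flux: S = L/(4πd²) = 1.19×10²⁸/(4π×(7.70×10¹¹)²) = 1600 W m⁻².
From T_eq⁴ = S(1−A)/(4σ): 1−A = 4σT_eq⁴/S.
1−A = 4 × 5.67×10⁻⁸ × (188)⁴ / 1600 = 0.177.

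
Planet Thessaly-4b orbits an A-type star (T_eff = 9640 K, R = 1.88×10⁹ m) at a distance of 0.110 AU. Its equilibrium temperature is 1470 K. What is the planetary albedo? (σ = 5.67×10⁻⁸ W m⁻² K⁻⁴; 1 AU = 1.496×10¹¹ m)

d = 0.110 AU = 1.65×10¹⁰ m.
L = 4πR_⋆²σT_⋆⁴ = 4π(1.88×10⁹)² × 5.67×10⁻⁸ × (9640)⁴ = 2.17×10²⁸ W.
S = L/(4πd²) = 6.39×10⁶ W m⁻².
From T_eq⁴ = S(1−A)/(4σ): 1−A = 4σT_eq⁴/S.
1−A = 4 × 5.67×10⁻⁸ × (1470)⁴ / 6.39×10⁶ = 0.166.

A ≈ 0.83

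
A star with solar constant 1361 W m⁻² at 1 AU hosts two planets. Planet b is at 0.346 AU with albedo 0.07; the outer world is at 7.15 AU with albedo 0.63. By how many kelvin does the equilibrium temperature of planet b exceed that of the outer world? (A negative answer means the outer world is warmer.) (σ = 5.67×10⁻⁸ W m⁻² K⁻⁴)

T_eq = [S₀(1−A)/(4σd²)]^(1/4), so T ∝ (1−A)^(1/4) / √d.
T₁ = [1361×0.93/(4×5.67×10⁻⁸×0.346²)]^(1/4) = 464.66 K.
T₂ = [1361×0.37/(4×5.67×10⁻⁸×7.15²)]^(1/4) = 81.18 K.

ΔT ≈ 383.5 K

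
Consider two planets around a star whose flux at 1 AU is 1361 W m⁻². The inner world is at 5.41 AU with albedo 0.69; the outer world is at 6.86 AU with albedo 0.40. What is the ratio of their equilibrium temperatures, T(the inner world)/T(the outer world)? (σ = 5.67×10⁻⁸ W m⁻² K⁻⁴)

T_eq = [S₀(1−A)/(4σd²)]^(1/4), so T ∝ (1−A)^(1/4) / √d.
T₁ = [1361×0.31/(4×5.67×10⁻⁸×5.41²)]^(1/4) = 89.29 K.
T₂ = [1361×0.60/(4×5.67×10⁻⁸×6.86²)]^(1/4) = 93.53 K.

T₁/T₂ ≈ 0.955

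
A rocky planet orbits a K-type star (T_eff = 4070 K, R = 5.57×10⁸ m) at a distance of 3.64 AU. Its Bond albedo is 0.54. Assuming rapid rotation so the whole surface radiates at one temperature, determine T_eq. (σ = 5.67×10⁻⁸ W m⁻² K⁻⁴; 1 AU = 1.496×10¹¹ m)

d = 3.64 AU = 5.45×10¹¹ m.
L = 4πR_⋆²σT_⋆⁴ = 4π(5.57×10⁸)² × 5.67×10⁻⁸ × (4070)⁴ = 6.07×10²⁵ W.
S = L/(4πd²) = 16.3 W m⁻².
Energy balance: absorbed = emitted ⇒ πR²·S(1−A) = 4πR²·σT_eq⁴, so T_eq⁴ = S(1−A)/(4σ).
T_eq = [16.3 × 0.46 / (4 × 5.67×10⁻⁸)]^(1/4) = (3.30×10⁷)^(1/4) = 75.8 K.

T_eq ≈ 75.8 K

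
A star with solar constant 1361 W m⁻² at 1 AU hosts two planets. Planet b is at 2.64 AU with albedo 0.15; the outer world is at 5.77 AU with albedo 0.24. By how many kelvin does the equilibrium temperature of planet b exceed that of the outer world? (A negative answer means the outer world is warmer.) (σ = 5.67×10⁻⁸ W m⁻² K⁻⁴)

ΔT ≈ 56.3 K

T_eq = [S₀(1−A)/(4σd²)]^(1/4), so T ∝ (1−A)^(1/4) / √d.
T₁ = [1361×0.85/(4×5.67×10⁻⁸×2.64²)]^(1/4) = 164.48 K.
T₂ = [1361×0.76/(4×5.67×10⁻⁸×5.77²)]^(1/4) = 108.19 K.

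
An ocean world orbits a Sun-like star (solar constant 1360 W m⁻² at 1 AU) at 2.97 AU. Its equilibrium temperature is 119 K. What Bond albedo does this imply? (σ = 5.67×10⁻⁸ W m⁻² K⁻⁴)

Flux at 2.97 AU: S = 1360/2.97² = 154 W m⁻².
From T_eq⁴ = S(1−A)/(4σ): 1−A = 4σT_eq⁴/S.
1−A = 4 × 5.67×10⁻⁸ × (119)⁴ / 154 = 0.295.

A ≈ 0.71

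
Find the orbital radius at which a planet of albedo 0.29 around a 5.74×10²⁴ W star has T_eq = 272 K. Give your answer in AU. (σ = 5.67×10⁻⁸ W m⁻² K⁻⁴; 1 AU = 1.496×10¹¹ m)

d ≈ 0.108 AU

From T_eq⁴ = L(1−A)/(16πσd²): d = √[L(1−A)/(16πσT_eq⁴)].
d = √[5.74×10²⁴ × 0.71 / (16π × 5.67×10⁻⁸ × (272)⁴)] = 1.62×10¹⁰ m = 0.108 AU.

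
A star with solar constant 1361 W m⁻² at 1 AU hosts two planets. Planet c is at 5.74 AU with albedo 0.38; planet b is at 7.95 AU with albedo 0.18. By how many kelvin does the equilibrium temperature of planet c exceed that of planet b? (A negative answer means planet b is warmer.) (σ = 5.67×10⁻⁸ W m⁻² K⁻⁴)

T_eq = [S₀(1−A)/(4σd²)]^(1/4), so T ∝ (1−A)^(1/4) / √d.
T₁ = [1361×0.62/(4×5.67×10⁻⁸×5.74²)]^(1/4) = 103.09 K.
T₂ = [1361×0.82/(4×5.67×10⁻⁸×7.95²)]^(1/4) = 93.93 K.

ΔT ≈ 9.2 K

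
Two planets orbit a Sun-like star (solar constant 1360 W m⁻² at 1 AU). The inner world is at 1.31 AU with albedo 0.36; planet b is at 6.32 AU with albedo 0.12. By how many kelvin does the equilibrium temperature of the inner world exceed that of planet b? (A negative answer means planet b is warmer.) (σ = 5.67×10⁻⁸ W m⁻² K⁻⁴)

T_eq = [S₀(1−A)/(4σd²)]^(1/4), so T ∝ (1−A)^(1/4) / √d.
T₁ = [1360×0.64/(4×5.67×10⁻⁸×1.31²)]^(1/4) = 217.46 K.
T₂ = [1360×0.88/(4×5.67×10⁻⁸×6.32²)]^(1/4) = 107.21 K.

ΔT ≈ 110.3 K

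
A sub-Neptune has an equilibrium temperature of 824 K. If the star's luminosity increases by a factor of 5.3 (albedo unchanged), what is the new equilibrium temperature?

T_eq ≈ 1250 K

T_eq ∝ L^(1/4) · d^(−1/2).
T′ = 824 × 5.3^(1/4) = 1250 K.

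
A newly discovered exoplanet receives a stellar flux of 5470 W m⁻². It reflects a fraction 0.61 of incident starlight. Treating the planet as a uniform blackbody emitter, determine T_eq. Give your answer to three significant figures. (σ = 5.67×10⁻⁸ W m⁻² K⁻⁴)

T_eq ≈ 311 K

Energy balance: absorbed = emitted ⇒ πR²·S(1−A) = 4πR²·σT_eq⁴, so T_eq⁴ = S(1−A)/(4σ).
T_eq = [5470 × 0.39 / (4 × 5.67×10⁻⁸)]^(1/4) = (9.41×10⁹)^(1/4) = 311 K.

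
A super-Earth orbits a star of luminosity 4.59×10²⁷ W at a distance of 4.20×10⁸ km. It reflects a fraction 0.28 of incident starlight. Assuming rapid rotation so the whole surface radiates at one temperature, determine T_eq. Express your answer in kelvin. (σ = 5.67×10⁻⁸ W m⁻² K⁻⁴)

d = 4.20×10⁸ km = 4.20×10¹¹ m.
Flux: S = L/(4πd²) = 4.59×10²⁷/(4π×(4.20×10¹¹)²) = 2070 W m⁻².
Energy balance: absorbed = emitted ⇒ πR²·S(1−A) = 4πR²·σT_eq⁴, so T_eq⁴ = S(1−A)/(4σ).
T_eq = [2070 × 0.72 / (4 × 5.67×10⁻⁸)]^(1/4) = (6.57×10⁹)^(1/4) = 285 K.

T_eq ≈ 285 K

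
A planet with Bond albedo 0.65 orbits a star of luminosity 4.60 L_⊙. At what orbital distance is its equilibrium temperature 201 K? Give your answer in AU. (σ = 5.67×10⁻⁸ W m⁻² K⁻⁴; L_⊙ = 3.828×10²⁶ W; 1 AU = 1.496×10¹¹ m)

d ≈ 2.43 AU

L = 4.60 × 3.828×10²⁶ = 1.76×10²⁷ W.
From T_eq⁴ = L(1−A)/(16πσd²): d = √[L(1−A)/(16πσT_eq⁴)].
d = √[1.76×10²⁷ × 0.35 / (16π × 5.67×10⁻⁸ × (201)⁴)] = 3.64×10¹¹ m = 2.43 AU.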